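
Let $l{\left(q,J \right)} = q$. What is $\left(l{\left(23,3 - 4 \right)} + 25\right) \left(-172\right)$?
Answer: $-8256$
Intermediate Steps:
$\left(l{\left(23,3 - 4 \right)} + 25\right) \left(-172\right) = \left(23 + 25\right) \left(-172\right) = 48 \left(-172\right) = -8256$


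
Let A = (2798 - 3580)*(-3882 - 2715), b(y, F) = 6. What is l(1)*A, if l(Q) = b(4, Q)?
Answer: 30953124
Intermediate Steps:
l(Q) = 6
A = 5158854 (A = -782*(-6597) = 5158854)
l(1)*A = 6*5158854 = 30953124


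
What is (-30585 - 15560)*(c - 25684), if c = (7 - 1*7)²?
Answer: 1185188180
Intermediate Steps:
c = 0 (c = (7 - 7)² = 0² = 0)
(-30585 - 15560)*(c - 25684) = (-30585 - 15560)*(0 - 25684) = -46145*(-25684) = 1185188180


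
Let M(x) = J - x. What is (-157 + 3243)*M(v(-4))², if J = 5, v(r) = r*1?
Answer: 249966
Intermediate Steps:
v(r) = r
M(x) = 5 - x
(-157 + 3243)*M(v(-4))² = (-157 + 3243)*(5 - 1*(-4))² = 3086*(5 + 4)² = 3086*9² = 3086*81 = 249966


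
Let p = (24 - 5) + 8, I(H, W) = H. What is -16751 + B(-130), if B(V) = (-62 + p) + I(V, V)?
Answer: -16916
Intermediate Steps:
p = 27 (p = 19 + 8 = 27)
B(V) = -35 + V (B(V) = (-62 + 27) + V = -35 + V)
-16751 + B(-130) = -16751 + (-35 - 130) = -16751 - 165 = -16916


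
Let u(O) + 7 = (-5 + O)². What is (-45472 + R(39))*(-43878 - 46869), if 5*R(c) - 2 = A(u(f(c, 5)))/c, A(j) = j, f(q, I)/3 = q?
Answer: 53567500365/13 ≈ 4.1206e+9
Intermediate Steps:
f(q, I) = 3*q
u(O) = -7 + (-5 + O)²
R(c) = ⅖ + (-7 + (-5 + 3*c)²)/(5*c) (R(c) = ⅖ + ((-7 + (-5 + 3*c)²)/c)/5 = ⅖ + (-7 + (-5 + 3*c)²)/(5*c))
(-45472 + R(39))*(-43878 - 46869) = (-45472 + (⅕)*(18 - 28*39 + 9*39²)/39)*(-43878 - 46869) = (-45472 + (⅕)*(1/39)*(18 - 1092 + 9*1521))*(-90747) = (-45472 + (⅕)*(1/39)*(18 - 1092 + 13689))*(-90747) = (-45472 + (⅕)*(1/39)*12615)*(-90747) = (-45472 + 841/13)*(-90747) = -590295/13*(-90747) = 53567500365/13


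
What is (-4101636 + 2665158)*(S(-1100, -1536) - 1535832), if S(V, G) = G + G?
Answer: 2210601740112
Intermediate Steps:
S(V, G) = 2*G
(-4101636 + 2665158)*(S(-1100, -1536) - 1535832) = (-4101636 + 2665158)*(2*(-1536) - 1535832) = -1436478*(-3072 - 1535832) = -1436478*(-1538904) = 2210601740112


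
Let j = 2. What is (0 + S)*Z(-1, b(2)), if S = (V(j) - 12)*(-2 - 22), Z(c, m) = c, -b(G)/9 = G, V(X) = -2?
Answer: -336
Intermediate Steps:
b(G) = -9*G
S = 336 (S = (-2 - 12)*(-2 - 22) = -14*(-24) = 336)
(0 + S)*Z(-1, b(2)) = (0 + 336)*(-1) = 336*(-1) = -336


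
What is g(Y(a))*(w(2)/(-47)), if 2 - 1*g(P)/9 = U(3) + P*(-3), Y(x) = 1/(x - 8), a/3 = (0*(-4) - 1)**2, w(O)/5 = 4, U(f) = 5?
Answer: 648/47 ≈ 13.787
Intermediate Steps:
w(O) = 20 (w(O) = 5*4 = 20)
a = 3 (a = 3*(0*(-4) - 1)**2 = 3*(0 - 1)**2 = 3*(-1)**2 = 3*1 = 3)
Y(x) = 1/(-8 + x)
g(P) = -27 + 27*P (g(P) = 18 - 9*(5 + P*(-3)) = 18 - 9*(5 - 3*P) = 18 + (-45 + 27*P) = -27 + 27*P)
g(Y(a))*(w(2)/(-47)) = (-27 + 27/(-8 + 3))*(20/(-47)) = (-27 + 27/(-5))*(20*(-1/47)) = (-27 + 27*(-1/5))*(-20/47) = (-27 - 27/5)*(-20/47) = -162/5*(-20/47) = 648/47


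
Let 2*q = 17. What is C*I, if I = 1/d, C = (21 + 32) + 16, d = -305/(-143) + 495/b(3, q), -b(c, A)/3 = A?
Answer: -167739/42005 ≈ -3.9933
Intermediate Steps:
q = 17/2 (q = (½)*17 = 17/2 ≈ 8.5000)
b(c, A) = -3*A
d = -42005/2431 (d = -305/(-143) + 495/((-3*17/2)) = -305*(-1/143) + 495/(-51/2) = 305/143 + 495*(-2/51) = 305/143 - 330/17 = -42005/2431 ≈ -17.279)
C = 69 (C = 53 + 16 = 69)
I = -2431/42005 (I = 1/(-42005/2431) = -2431/42005 ≈ -0.057874)
C*I = 69*(-2431/42005) = -167739/42005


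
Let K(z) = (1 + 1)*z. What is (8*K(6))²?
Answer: 9216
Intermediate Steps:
K(z) = 2*z
(8*K(6))² = (8*(2*6))² = (8*12)² = 96² = 9216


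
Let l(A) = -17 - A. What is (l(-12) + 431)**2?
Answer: 181476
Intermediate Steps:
(l(-12) + 431)**2 = ((-17 - 1*(-12)) + 431)**2 = ((-17 + 12) + 431)**2 = (-5 + 431)**2 = 426**2 = 181476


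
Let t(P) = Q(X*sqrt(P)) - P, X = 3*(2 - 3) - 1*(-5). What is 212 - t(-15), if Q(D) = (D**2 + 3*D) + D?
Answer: 257 - 8*I*sqrt(15) ≈ 257.0 - 30.984*I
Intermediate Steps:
X = 2 (X = 3*(-1) + 5 = -3 + 5 = 2)
Q(D) = D**2 + 4*D
t(P) = -P + 2*sqrt(P)*(4 + 2*sqrt(P)) (t(P) = (2*sqrt(P))*(4 + 2*sqrt(P)) - P = 2*sqrt(P)*(4 + 2*sqrt(P)) - P = -P + 2*sqrt(P)*(4 + 2*sqrt(P)))
212 - t(-15) = 212 - (3*(-15) + 8*sqrt(-15)) = 212 - (-45 + 8*(I*sqrt(15))) = 212 - (-45 + 8*I*sqrt(15)) = 212 + (45 - 8*I*sqrt(15)) = 257 - 8*I*sqrt(15)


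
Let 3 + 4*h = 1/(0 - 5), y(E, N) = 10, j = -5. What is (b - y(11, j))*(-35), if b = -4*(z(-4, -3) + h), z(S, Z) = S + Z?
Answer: -742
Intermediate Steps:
h = -4/5 (h = -3/4 + 1/(4*(0 - 5)) = -3/4 + (1/4)/(-5) = -3/4 + (1/4)*(-1/5) = -3/4 - 1/20 = -4/5 ≈ -0.80000)
b = 156/5 (b = -4*((-4 - 3) - 4/5) = -4*(-7 - 4/5) = -4*(-39/5) = 156/5 ≈ 31.200)
(b - y(11, j))*(-35) = (156/5 - 1*10)*(-35) = (156/5 - 10)*(-35) = (106/5)*(-35) = -742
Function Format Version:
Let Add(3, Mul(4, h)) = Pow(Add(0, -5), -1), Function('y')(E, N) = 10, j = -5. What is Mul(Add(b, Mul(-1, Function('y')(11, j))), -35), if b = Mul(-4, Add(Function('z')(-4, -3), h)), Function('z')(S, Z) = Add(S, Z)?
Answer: -742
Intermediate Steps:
h = Rational(-4, 5) (h = Add(Rational(-3, 4), Mul(Rational(1, 4), Pow(Add(0, -5), -1))) = Add(Rational(-3, 4), Mul(Rational(1, 4), Pow(-5, -1))) = Add(Rational(-3, 4), Mul(Rational(1, 4), Rational(-1, 5))) = Add(Rational(-3, 4), Rational(-1, 20)) = Rational(-4, 5) ≈ -0.80000)
b = Rational(156, 5) (b = Mul(-4, Add(Add(-4, -3), Rational(-4, 5))) = Mul(-4, Add(-7, Rational(-4, 5))) = Mul(-4, Rational(-39, 5)) = Rational(156, 5) ≈ 31.200)
Mul(Add(b, Mul(-1, Function('y')(11, j))), -35) = Mul(Add(Rational(156, 5), Mul(-1, 10)), -35) = Mul(Add(Rational(156, 5), -10), -35) = Mul(Rational(106, 5), -35) = -742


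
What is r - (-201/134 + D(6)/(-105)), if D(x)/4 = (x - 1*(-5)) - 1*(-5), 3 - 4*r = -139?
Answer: 3949/105 ≈ 37.609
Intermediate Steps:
r = 71/2 (r = ¾ - ¼*(-139) = ¾ + 139/4 = 71/2 ≈ 35.500)
D(x) = 40 + 4*x (D(x) = 4*((x - 1*(-5)) - 1*(-5)) = 4*((x + 5) + 5) = 4*((5 + x) + 5) = 4*(10 + x) = 40 + 4*x)
r - (-201/134 + D(6)/(-105)) = 71/2 - (-201/134 + (40 + 4*6)/(-105)) = 71/2 - (-201*1/134 + (40 + 24)*(-1/105)) = 71/2 - (-3/2 + 64*(-1/105)) = 71/2 - (-3/2 - 64/105) = 71/2 - 1*(-443/210) = 71/2 + 443/210 = 3949/105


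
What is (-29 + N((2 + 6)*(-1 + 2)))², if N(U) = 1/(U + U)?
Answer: 214369/256 ≈ 837.38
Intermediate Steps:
N(U) = 1/(2*U)
(-29 + N((2 + 6)*(-1 + 2)))² = (-29 + 1/(2*(((2 + 6)*(-1 + 2)))))² = (-29 + 1/(2*((8*1))))² = (-29 + (½)/8)² = (-29 + (½)*(⅛))² = (-29 + 1/16)² = (-463/16)² = 214369/256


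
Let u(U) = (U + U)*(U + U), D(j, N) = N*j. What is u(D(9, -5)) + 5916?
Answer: 14016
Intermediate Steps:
u(U) = 4*U**2 (u(U) = (2*U)*(2*U) = 4*U**2)
u(D(9, -5)) + 5916 = 4*(-5*9)**2 + 5916 = 4*(-45)**2 + 5916 = 4*2025 + 5916 = 8100 + 5916 = 14016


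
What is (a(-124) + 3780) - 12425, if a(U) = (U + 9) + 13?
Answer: -8747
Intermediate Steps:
a(U) = 22 + U (a(U) = (9 + U) + 13 = 22 + U)
(a(-124) + 3780) - 12425 = ((22 - 124) + 3780) - 12425 = (-102 + 3780) - 12425 = 3678 - 12425 = -8747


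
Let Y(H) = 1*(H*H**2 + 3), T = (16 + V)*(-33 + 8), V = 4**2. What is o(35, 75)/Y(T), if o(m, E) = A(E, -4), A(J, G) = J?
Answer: -75/511999997 ≈ -1.4648e-7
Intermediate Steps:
V = 16
T = -800 (T = (16 + 16)*(-33 + 8) = 32*(-25) = -800)
o(m, E) = E
Y(H) = 3 + H**3 (Y(H) = 1*(H**3 + 3) = 1*(3 + H**3) = 3 + H**3)
o(35, 75)/Y(T) = 75/(3 + (-800)**3) = 75/(3 - 512000000) = 75/(-511999997) = 75*(-1/511999997) = -75/511999997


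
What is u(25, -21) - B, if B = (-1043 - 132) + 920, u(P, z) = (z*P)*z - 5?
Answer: 11275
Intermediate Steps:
u(P, z) = -5 + P*z² (u(P, z) = (P*z)*z - 5 = P*z² - 5 = -5 + P*z²)
B = -255 (B = -1175 + 920 = -255)
u(25, -21) - B = (-5 + 25*(-21)²) - 1*(-255) = (-5 + 25*441) + 255 = (-5 + 11025) + 255 = 11020 + 255 = 11275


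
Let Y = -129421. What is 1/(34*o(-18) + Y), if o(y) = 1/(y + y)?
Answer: -18/2329595 ≈ -7.7267e-6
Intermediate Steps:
o(y) = 1/(2*y)
1/(34*o(-18) + Y) = 1/(34*((½)/(-18)) - 129421) = 1/(34*((½)*(-1/18)) - 129421) = 1/(34*(-1/36) - 129421) = 1/(-17/18 - 129421) = 1/(-2329595/18) = -18/2329595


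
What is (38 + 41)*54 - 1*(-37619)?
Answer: 41885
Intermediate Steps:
(38 + 41)*54 - 1*(-37619) = 79*54 + 37619 = 4266 + 37619 = 41885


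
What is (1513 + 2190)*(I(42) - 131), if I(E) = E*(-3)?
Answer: -951671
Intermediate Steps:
I(E) = -3*E
(1513 + 2190)*(I(42) - 131) = (1513 + 2190)*(-3*42 - 131) = 3703*(-126 - 131) = 3703*(-257) = -951671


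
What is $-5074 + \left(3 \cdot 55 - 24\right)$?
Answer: $-4933$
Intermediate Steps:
$-5074 + \left(3 \cdot 55 - 24\right) = -5074 + \left(165 - 24\right) = -5074 + 141 = -4933$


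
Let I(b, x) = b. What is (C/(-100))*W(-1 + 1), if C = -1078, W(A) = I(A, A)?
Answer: 0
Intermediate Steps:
W(A) = A
(C/(-100))*W(-1 + 1) = (-1078/(-100))*(-1 + 1) = -1078*(-1/100)*0 = (539/50)*0 = 0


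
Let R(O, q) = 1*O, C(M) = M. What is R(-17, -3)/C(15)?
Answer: -17/15 ≈ -1.1333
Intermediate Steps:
R(O, q) = O
R(-17, -3)/C(15) = -17/15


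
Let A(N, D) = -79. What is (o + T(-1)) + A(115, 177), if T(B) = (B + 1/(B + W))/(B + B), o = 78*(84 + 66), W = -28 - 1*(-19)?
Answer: 232431/20 ≈ 11622.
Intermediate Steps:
W = -9 (W = -28 + 19 = -9)
o = 11700 (o = 78*150 = 11700)
T(B) = (B + 1/(-9 + B))/(2*B) (T(B) = (B + 1/(B - 9))/(B + B) = (B + 1/(-9 + B))/((2*B)) = (B + 1/(-9 + B))*(1/(2*B)) = (B + 1/(-9 + B))/(2*B))
(o + T(-1)) + A(115, 177) = (11700 + (½)*(1 + (-1)² - 9*(-1))/(-1*(-9 - 1))) - 79 = (11700 + (½)*(-1)*(1 + 1 + 9)/(-10)) - 79 = (11700 + (½)*(-1)*(-⅒)*11) - 79 = (11700 + 11/20) - 79 = 234011/20 - 79 = 232431/20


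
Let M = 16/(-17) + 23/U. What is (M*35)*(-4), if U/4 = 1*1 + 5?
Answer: -245/102 ≈ -2.4020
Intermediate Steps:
U = 24 (U = 4*(1*1 + 5) = 4*(1 + 5) = 4*6 = 24)
M = 7/408 (M = 16/(-17) + 23/24 = 16*(-1/17) + 23*(1/24) = -16/17 + 23/24 = 7/408 ≈ 0.017157)
(M*35)*(-4) = ((7/408)*35)*(-4) = (245/408)*(-4) = -245/102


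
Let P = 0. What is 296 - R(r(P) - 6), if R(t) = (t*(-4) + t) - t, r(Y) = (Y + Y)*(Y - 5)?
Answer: 272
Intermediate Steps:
r(Y) = 2*Y*(-5 + Y) (r(Y) = (2*Y)*(-5 + Y) = 2*Y*(-5 + Y))
R(t) = -4*t (R(t) = (-4*t + t) - t = -3*t - t = -4*t)
296 - R(r(P) - 6) = 296 - (-4)*(2*0*(-5 + 0) - 6) = 296 - (-4)*(2*0*(-5) - 6) = 296 - (-4)*(0 - 6) = 296 - (-4)*(-6) = 296 - 1*24 = 296 - 24 = 272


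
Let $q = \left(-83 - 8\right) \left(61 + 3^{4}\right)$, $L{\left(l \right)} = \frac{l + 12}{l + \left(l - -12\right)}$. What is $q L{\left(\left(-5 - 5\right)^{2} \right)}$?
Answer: $- \frac{361816}{53} \approx -6826.7$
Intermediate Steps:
$L{\left(l \right)} = \frac{12 + l}{12 + 2 l}$ ($L{\left(l \right)} = \frac{12 + l}{l + \left(l + 12\right)} = \frac{12 + l}{l + \left(12 + l\right)} = \frac{12 + l}{12 + 2 l}$)
$q = -12922$ ($q = - 91 \left(61 + 81\right) = \left(-91\right) 142 = -12922$)
$q L{\left(\left(-5 - 5\right)^{2} \right)} = - 12922 \frac{12 + \left(-5 - 5\right)^{2}}{2 \left(6 + \left(-5 - 5\right)^{2}\right)} = - 12922 \frac{12 + \left(-10\right)^{2}}{2 \left(6 + \left(-10\right)^{2}\right)} = - 12922 \frac{12 + 100}{2 \left(6 + 100\right)} = - 12922 \cdot \frac{1}{2} \cdot \frac{1}{106} \cdot 112 = \left(-12922\right) \frac{28}{53} = - \frac{361816}{53}$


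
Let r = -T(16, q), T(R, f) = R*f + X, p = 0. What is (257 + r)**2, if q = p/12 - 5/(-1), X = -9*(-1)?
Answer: 28224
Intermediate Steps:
X = 9
q = 5 (q = 0/12 - 5/(-1) = 0*(1/12) - 5*(-1) = 0 + 5 = 5)
T(R, f) = 9 + R*f (T(R, f) = R*f + 9 = 9 + R*f)
r = -89 (r = -(9 + 16*5) = -(9 + 80) = -1*89 = -89)
(257 + r)**2 = (257 - 89)**2 = 168**2 = 28224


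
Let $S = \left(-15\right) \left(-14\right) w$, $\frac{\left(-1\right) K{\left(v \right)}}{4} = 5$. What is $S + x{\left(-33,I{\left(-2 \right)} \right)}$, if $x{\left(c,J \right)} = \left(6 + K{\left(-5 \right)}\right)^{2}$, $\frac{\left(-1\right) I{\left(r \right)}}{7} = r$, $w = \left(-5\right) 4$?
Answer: $-4004$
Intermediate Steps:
$K{\left(v \right)} = -20$ ($K{\left(v \right)} = \left(-4\right) 5 = -20$)
$w = -20$
$I{\left(r \right)} = - 7 r$
$x{\left(c,J \right)} = 196$ ($x{\left(c,J \right)} = \left(6 - 20\right)^{2} = \left(-14\right)^{2} = 196$)
$S = -4200$ ($S = \left(-15\right) \left(-14\right) \left(-20\right) = 210 \left(-20\right) = -4200$)
$S + x{\left(-33,I{\left(-2 \right)} \right)} = -4200 + 196 = -4004$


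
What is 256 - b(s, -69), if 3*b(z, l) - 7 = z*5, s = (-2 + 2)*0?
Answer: 761/3 ≈ 253.67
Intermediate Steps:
s = 0 (s = 0*0 = 0)
b(z, l) = 7/3 + 5*z/3 (b(z, l) = 7/3 + (z*5)/3 = 7/3 + (5*z)/3 = 7/3 + 5*z/3)
256 - b(s, -69) = 256 - (7/3 + (5/3)*0) = 256 - (7/3 + 0) = 256 - 1*7/3 = 256 - 7/3 = 761/3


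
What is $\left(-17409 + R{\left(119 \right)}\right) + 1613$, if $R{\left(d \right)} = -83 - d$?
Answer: $-15998$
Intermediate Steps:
$\left(-17409 + R{\left(119 \right)}\right) + 1613 = \left(-17409 - 202\right) + 1613 = -17611 + 1613 = -15998$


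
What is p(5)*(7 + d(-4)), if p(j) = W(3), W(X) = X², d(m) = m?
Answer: 27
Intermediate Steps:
p(j) = 9 (p(j) = 3² = 9)
p(5)*(7 + d(-4)) = 9*(7 - 4) = 9*3 = 27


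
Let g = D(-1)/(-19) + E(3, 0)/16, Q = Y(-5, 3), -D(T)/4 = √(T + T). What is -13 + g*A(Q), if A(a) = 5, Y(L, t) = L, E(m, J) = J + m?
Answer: -193/16 + 20*I*√2/19 ≈ -12.063 + 1.4886*I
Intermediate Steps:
D(T) = -4*√2*√T (D(T) = -4*√(T + T) = -4*√2*√T)
Q = -5
g = 3/16 + 4*I*√2/19 (g = -4*√2*√(-1)/(-19) + (0 + 3)/16 = -4*√2*I*(-1/19) + 3*(1/16) = -4*I*√2*(-1/19) + 3/16 = 4*I*√2/19 + 3/16 = 3/16 + 4*I*√2/19 ≈ 0.1875 + 0.29773*I)
-13 + g*A(Q) = -13 + (3/16 + 4*I*√2/19)*5 = -13 + (15/16 + 20*I*√2/19) = -193/16 + 20*I*√2/19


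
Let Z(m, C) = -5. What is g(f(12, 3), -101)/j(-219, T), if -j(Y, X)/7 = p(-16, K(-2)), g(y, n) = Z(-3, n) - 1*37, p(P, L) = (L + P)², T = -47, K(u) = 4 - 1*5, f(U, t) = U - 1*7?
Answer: 6/289 ≈ 0.020761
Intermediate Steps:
f(U, t) = -7 + U (f(U, t) = U - 7 = -7 + U)
K(u) = -1 (K(u) = 4 - 5 = -1)
g(y, n) = -42 (g(y, n) = -5 - 1*37 = -5 - 37 = -42)
j(Y, X) = -2023 (j(Y, X) = -7*(-1 - 16)² = -7*(-17)² = -7*289 = -2023)
g(f(12, 3), -101)/j(-219, T) = -42/(-2023) = -42*(-1/2023) = 6/289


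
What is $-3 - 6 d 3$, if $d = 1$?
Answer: $-21$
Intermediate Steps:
$-3 - 6 d 3 = -3 - 6 \cdot 1 \cdot 3 = -3 - 18 = -21$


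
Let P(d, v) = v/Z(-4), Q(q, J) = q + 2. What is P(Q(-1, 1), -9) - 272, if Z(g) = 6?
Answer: -547/2 ≈ -273.50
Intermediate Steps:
Q(q, J) = 2 + q
P(d, v) = v/6
P(Q(-1, 1), -9) - 272 = (⅙)*(-9) - 272 = -3/2 - 272 = -547/2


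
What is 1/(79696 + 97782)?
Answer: 1/177478 ≈ 5.6345e-6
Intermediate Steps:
1/(79696 + 97782) = 1/177478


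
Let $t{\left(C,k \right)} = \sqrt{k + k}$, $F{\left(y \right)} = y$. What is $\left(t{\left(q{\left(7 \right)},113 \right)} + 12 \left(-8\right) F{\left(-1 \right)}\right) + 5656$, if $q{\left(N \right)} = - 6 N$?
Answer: $5752 + \sqrt{226} \approx 5767.0$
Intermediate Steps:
$t{\left(C,k \right)} = \sqrt{2} \sqrt{k}$ ($t{\left(C,k \right)} = \sqrt{2 k} = \sqrt{2} \sqrt{k}$)
$\left(t{\left(q{\left(7 \right)},113 \right)} + 12 \left(-8\right) F{\left(-1 \right)}\right) + 5656 = \left(\sqrt{2} \sqrt{113} + 12 \left(-8\right) \left(-1\right)\right) + 5656 = \left(\sqrt{226} - -96\right) + 5656 = \left(\sqrt{226} + 96\right) + 5656 = \left(96 + \sqrt{226}\right) + 5656 = 5752 + \sqrt{226}$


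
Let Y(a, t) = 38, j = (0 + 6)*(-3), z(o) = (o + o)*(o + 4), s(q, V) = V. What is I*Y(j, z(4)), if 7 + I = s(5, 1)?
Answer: -228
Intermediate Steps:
z(o) = 2*o*(4 + o) (z(o) = (2*o)*(4 + o) = 2*o*(4 + o))
j = -18 (j = 6*(-3) = -18)
I = -6 (I = -7 + 1 = -6)
I*Y(j, z(4)) = -6*38 = -228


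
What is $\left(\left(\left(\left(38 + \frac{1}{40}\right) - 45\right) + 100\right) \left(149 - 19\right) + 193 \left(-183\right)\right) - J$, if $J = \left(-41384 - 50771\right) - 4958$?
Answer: $\frac{295549}{4} \approx 73887.0$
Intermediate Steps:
$J = -97113$ ($J = -92155 - 4958 = -97113$)
$\left(\left(\left(\left(38 + \frac{1}{40}\right) - 45\right) + 100\right) \left(149 - 19\right) + 193 \left(-183\right)\right) - J = \left(\left(\left(\left(38 + \frac{1}{40}\right) - 45\right) + 100\right) \left(149 - 19\right) + 193 \left(-183\right)\right) - -97113 = \left(\left(\left(\left(38 + \frac{1}{40}\right) - 45\right) + 100\right) 130 - 35319\right) + 97113 = \left(\left(\left(\frac{1521}{40} - 45\right) + 100\right) 130 - 35319\right) + 97113 = \left(\left(- \frac{279}{40} + 100\right) 130 - 35319\right) + 97113 = \left(\frac{3721}{40} \cdot 130 - 35319\right) + 97113 = \left(\frac{48373}{4} - 35319\right) + 97113 = - \frac{92903}{4} + 97113 = \frac{295549}{4}$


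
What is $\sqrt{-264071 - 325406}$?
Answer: $i \sqrt{589477} \approx 767.77 i$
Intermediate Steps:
$\sqrt{-264071 - 325406} = \sqrt{-589477} = i \sqrt{589477}$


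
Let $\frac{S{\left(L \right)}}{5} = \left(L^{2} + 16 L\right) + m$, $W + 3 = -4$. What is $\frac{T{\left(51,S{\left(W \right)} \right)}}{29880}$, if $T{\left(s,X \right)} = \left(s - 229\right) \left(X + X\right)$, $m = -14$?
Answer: $\frac{6853}{1494} \approx 4.587$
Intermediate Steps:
$W = -7$ ($W = -3 - 4 = -7$)
$S{\left(L \right)} = -70 + 5 L^{2} + 80 L$ ($S{\left(L \right)} = 5 \left(\left(L^{2} + 16 L\right) - 14\right) = 5 \left(-14 + L^{2} + 16 L\right) = -70 + 5 L^{2} + 80 L$)
$T{\left(s,X \right)} = 2 X \left(-229 + s\right)$ ($T{\left(s,X \right)} = \left(-229 + s\right) 2 X = 2 X \left(-229 + s\right)$)
$\frac{T{\left(51,S{\left(W \right)} \right)}}{29880} = \frac{2 \left(-70 + 5 \left(-7\right)^{2} + 80 \left(-7\right)\right) \left(-229 + 51\right)}{29880} = 2 \left(-70 + 5 \cdot 49 - 560\right) \left(-178\right) \frac{1}{29880} = 2 \left(-70 + 245 - 560\right) \left(-178\right) \frac{1}{29880} = 2 \left(-385\right) \left(-178\right) \frac{1}{29880} = 137060 \cdot \frac{1}{29880} = \frac{6853}{1494}$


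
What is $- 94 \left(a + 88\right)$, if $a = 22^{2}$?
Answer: $-53768$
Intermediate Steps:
$a = 484$
$- 94 \left(a + 88\right) = - 94 \left(484 + 88\right) = \left(-94\right) 572 = -53768$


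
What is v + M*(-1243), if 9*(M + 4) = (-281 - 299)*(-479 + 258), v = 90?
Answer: -159282182/9 ≈ -1.7698e+7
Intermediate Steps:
M = 128144/9 (M = -4 + ((-281 - 299)*(-479 + 258))/9 = -4 + (-580*(-221))/9 = -4 + (⅑)*128180 = -4 + 128180/9 = 128144/9 ≈ 14238.)
v + M*(-1243) = 90 + (128144/9)*(-1243) = 90 - 159282992/9 = -159282182/9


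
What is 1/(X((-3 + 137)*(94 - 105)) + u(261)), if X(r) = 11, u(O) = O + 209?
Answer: 1/481 ≈ 0.0020790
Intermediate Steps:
u(O) = 209 + O
1/(X((-3 + 137)*(94 - 105)) + u(261)) = 1/(11 + (209 + 261)) = 1/(11 + 470) = 1/481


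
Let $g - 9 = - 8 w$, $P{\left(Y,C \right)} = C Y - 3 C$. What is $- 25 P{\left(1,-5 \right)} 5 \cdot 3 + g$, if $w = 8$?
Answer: $-3805$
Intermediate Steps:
$P{\left(Y,C \right)} = - 3 C + C Y$
$g = -55$ ($g = 9 - 64 = -55$)
$- 25 P{\left(1,-5 \right)} 5 \cdot 3 + g = - 25 - 5 \left(-3 + 1\right) 5 \cdot 3 - 55 = - 25 \left(-5\right) \left(-2\right) 5 \cdot 3 - 55 = - 25 \cdot 10 \cdot 5 \cdot 3 - 55 = - 25 \cdot 50 \cdot 3 - 55 = \left(-25\right) 150 - 55 = -3750 - 55 = -3805$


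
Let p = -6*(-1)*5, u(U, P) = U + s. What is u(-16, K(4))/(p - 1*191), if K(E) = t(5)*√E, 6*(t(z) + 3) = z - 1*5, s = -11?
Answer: 27/161 ≈ 0.16770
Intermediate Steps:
t(z) = -23/6 + z/6 (t(z) = -3 + (z - 1*5)/6 = -3 + (z - 5)/6 = -3 + (-5 + z)/6 = -3 + (-⅚ + z/6) = -23/6 + z/6)
K(E) = -3*√E (K(E) = (-23/6 + (⅙)*5)*√E = (-23/6 + ⅚)*√E = -3*√E)
u(U, P) = -11 + U (u(U, P) = U - 11 = -11 + U)
p = 30 (p = 6*5 = 30)
u(-16, K(4))/(p - 1*191) = (-11 - 16)/(30 - 1*191) = -27/(30 - 191) = -27/(-161) = -27*(-1/161) = 27/161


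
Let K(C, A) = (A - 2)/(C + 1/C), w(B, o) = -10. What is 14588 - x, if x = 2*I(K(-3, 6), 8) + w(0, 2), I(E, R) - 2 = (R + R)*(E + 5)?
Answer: 72362/5 ≈ 14472.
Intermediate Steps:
K(C, A) = (-2 + A)/(C + 1/C)
I(E, R) = 2 + 2*R*(5 + E) (I(E, R) = 2 + (R + R)*(E + 5) = 2 + (2*R)*(5 + E) = 2 + 2*R*(5 + E))
x = 578/5 (x = 2*(2 + 10*8 + 2*(-3*(-2 + 6)/(1 + (-3)²))*8) - 10 = 2*(2 + 80 + 2*(-3*4/(1 + 9))*8) - 10 = 2*(2 + 80 + 2*(-3*4/10)*8) - 10 = 2*(2 + 80 + 2*(-3*⅒*4)*8) - 10 = 2*(2 + 80 + 2*(-6/5)*8) - 10 = 2*(2 + 80 - 96/5) - 10 = 2*(314/5) - 10 = 628/5 - 10 = 578/5 ≈ 115.60)
14588 - x = 14588 - 1*578/5 = 14588 - 578/5 = 72362/5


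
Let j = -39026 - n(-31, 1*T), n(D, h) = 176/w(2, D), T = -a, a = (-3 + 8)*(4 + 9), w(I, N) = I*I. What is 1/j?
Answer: -1/39070 ≈ -2.5595e-5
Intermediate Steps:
w(I, N) = I²
a = 65 (a = 5*13 = 65)
T = -65 (T = -1*65 = -65)
n(D, h) = 44 (n(D, h) = 176/(2²) = 176/4 = 176*(¼) = 44)
j = -39070 (j = -39026 - 1*44 = -39026 - 44 = -39070)
1/j = 1/(-39070) = -1/39070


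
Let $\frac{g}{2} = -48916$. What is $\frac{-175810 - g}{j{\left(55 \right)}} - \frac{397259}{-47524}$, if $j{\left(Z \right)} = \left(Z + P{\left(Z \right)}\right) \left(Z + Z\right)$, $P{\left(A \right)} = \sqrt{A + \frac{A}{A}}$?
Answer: $- \frac{673451265}{141098756} + \frac{77978 \sqrt{14}}{163295} \approx -2.9862$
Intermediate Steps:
$g = -97832$ ($g = 2 \left(-48916\right) = -97832$)
$P{\left(A \right)} = \sqrt{1 + A}$ ($P{\left(A \right)} = \sqrt{A + 1} = \sqrt{1 + A}$)
$j{\left(Z \right)} = 2 Z \left(Z + \sqrt{1 + Z}\right)$ ($j{\left(Z \right)} = \left(Z + \sqrt{1 + Z}\right) \left(Z + Z\right) = \left(Z + \sqrt{1 + Z}\right) 2 Z = 2 Z \left(Z + \sqrt{1 + Z}\right)$)
$\frac{-175810 - g}{j{\left(55 \right)}} - \frac{397259}{-47524} = \frac{-175810 - -97832}{2 \cdot 55 \left(55 + \sqrt{1 + 55}\right)} - \frac{397259}{-47524} = \frac{-175810 + 97832}{2 \cdot 55 \left(55 + \sqrt{56}\right)} - - \frac{397259}{47524} = - \frac{77978}{2 \cdot 55 \left(55 + 2 \sqrt{14}\right)} + \frac{397259}{47524} = - \frac{77978}{6050 + 220 \sqrt{14}} + \frac{397259}{47524} = \frac{397259}{47524} - \frac{77978}{6050 + 220 \sqrt{14}}$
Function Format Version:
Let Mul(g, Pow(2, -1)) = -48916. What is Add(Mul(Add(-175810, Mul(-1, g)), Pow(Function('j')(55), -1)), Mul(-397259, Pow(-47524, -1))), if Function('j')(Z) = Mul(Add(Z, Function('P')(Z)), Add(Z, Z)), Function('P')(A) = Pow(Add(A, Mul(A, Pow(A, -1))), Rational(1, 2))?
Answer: Add(Rational(-673451265, 141098756), Mul(Rational(77978, 163295), Pow(14, Rational(1, 2)))) ≈ -2.9862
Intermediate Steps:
g = -97832 (g = Mul(2, -48916) = -97832)
Function('P')(A) = Pow(Add(1, A), Rational(1, 2)) (Function('P')(A) = Pow(Add(A, 1), Rational(1, 2)) = Pow(Add(1, A), Rational(1, 2)))
Function('j')(Z) = Mul(2, Z, Add(Z, Pow(Add(1, Z), Rational(1, 2)))) (Function('j')(Z) = Mul(Add(Z, Pow(Add(1, Z), Rational(1, 2))), Add(Z, Z)) = Mul(Add(Z, Pow(Add(1, Z), Rational(1, 2))), Mul(2, Z)) = Mul(2, Z, Add(Z, Pow(Add(1, Z), Rational(1, 2)))))
Add(Mul(Add(-175810, Mul(-1, g)), Pow(Function('j')(55), -1)), Mul(-397259, Pow(-47524, -1))) = Add(Mul(Add(-175810, Mul(-1, -97832)), Pow(Mul(2, 55, Add(55, Pow(Add(1, 55), Rational(1, 2)))), -1)), Mul(-397259, Pow(-47524, -1))) = Add(Mul(Add(-175810, 97832), Pow(Mul(2, 55, Add(55, Pow(56, Rational(1, 2)))), -1)), Mul(-397259, Rational(-1, 47524))) = Add(Mul(-77978, Pow(Mul(2, 55, Add(55, Mul(2, Pow(14, Rational(1, 2))))), -1)), Rational(397259, 47524)) = Add(Mul(-77978, Pow(Add(6050, Mul(220, Pow(14, Rational(1, 2)))), -1)), Rational(397259, 47524)) = Add(Rational(397259, 47524), Mul(-77978, Pow(Add(6050, Mul(220, Pow(14, Rational(1, 2)))), -1)))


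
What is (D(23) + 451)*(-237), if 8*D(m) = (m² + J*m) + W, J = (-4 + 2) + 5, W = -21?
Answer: -991845/8 ≈ -1.2398e+5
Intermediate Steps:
J = 3 (J = -2 + 5 = 3)
D(m) = -21/8 + m²/8 + 3*m/8 (D(m) = ((m² + 3*m) - 21)/8 = (-21 + m² + 3*m)/8 = -21/8 + m²/8 + 3*m/8)
(D(23) + 451)*(-237) = ((-21/8 + (⅛)*23² + (3/8)*23) + 451)*(-237) = ((-21/8 + (⅛)*529 + 69/8) + 451)*(-237) = ((-21/8 + 529/8 + 69/8) + 451)*(-237) = (577/8 + 451)*(-237) = (4185/8)*(-237) = -991845/8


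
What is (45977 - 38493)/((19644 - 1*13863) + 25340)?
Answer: 7484/31121 ≈ 0.24048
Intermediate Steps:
(45977 - 38493)/((19644 - 1*13863) + 25340) = 7484/((19644 - 13863) + 25340) = 7484/(5781 + 25340) = 7484/31121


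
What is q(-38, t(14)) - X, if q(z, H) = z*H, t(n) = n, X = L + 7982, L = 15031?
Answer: -23545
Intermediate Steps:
X = 23013 (X = 15031 + 7982 = 23013)
q(z, H) = H*z
q(-38, t(14)) - X = 14*(-38) - 1*23013 = -532 - 23013 = -23545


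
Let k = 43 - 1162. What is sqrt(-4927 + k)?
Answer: I*sqrt(6046) ≈ 77.756*I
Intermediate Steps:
k = -1119
sqrt(-4927 + k) = sqrt(-4927 - 1119) = sqrt(-6046) = I*sqrt(6046)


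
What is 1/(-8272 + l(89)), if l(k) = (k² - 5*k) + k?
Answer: -1/707 ≈ -0.0014144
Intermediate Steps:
l(k) = k² - 4*k
1/(-8272 + l(89)) = 1/(-8272 + 89*(-4 + 89)) = 1/(-8272 + 89*85) = 1/(-8272 + 7565) = 1/(-707) = -1/707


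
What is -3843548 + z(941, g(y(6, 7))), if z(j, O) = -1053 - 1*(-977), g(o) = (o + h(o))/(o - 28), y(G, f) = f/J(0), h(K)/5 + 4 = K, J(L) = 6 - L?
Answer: -3843624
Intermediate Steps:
h(K) = -20 + 5*K
y(G, f) = f/6 (y(G, f) = f/(6 - 1*0) = f/(6 + 0) = f/6)
g(o) = (-20 + 6*o)/(-28 + o) (g(o) = (o + (-20 + 5*o))/(o - 28) = (-20 + 6*o)/(-28 + o))
z(j, O) = -76 (z(j, O) = -1053 + 977 = -76)
-3843548 + z(941, g(y(6, 7))) = -3843548 - 76 = -3843624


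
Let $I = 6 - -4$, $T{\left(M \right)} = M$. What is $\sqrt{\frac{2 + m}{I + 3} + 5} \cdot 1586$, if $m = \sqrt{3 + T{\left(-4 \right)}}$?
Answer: $122 \sqrt{871 + 13 i} \approx 3600.7 + 26.869 i$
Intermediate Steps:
$I = 10$ ($I = 6 + 4 = 10$)
$m = i$ ($m = \sqrt{3 - 4} = \sqrt{-1} = i \approx 1.0 i$)
$\sqrt{\frac{2 + m}{I + 3} + 5} \cdot 1586 = \sqrt{\frac{2 + i}{10 + 3} + 5} \cdot 1586 = \sqrt{\frac{2 + i}{13} + 5} \cdot 1586 = \sqrt{\left(2 + i\right) \frac{1}{13} + 5} \cdot 1586 = \sqrt{\left(\frac{2}{13} + \frac{i}{13}\right) + 5} \cdot 1586 = \sqrt{\frac{67}{13} + \frac{i}{13}} \cdot 1586 = 1586 \sqrt{\frac{67}{13} + \frac{i}{13}}$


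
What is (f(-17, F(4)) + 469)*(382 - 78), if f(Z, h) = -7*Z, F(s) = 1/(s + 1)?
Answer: 178752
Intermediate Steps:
F(s) = 1/(1 + s)
(f(-17, F(4)) + 469)*(382 - 78) = (-7*(-17) + 469)*(382 - 78) = (119 + 469)*304 = 588*304 = 178752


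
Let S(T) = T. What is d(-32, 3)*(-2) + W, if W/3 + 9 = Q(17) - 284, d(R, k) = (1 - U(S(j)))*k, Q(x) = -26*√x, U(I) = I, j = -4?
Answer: -909 - 78*√17 ≈ -1230.6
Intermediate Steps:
d(R, k) = 5*k (d(R, k) = (1 - 1*(-4))*k = (1 + 4)*k = 5*k)
W = -879 - 78*√17 (W = -27 + 3*(-26*√17 - 284) = -27 + 3*(-284 - 26*√17) = -27 + (-852 - 78*√17) = -879 - 78*√17 ≈ -1200.6)
d(-32, 3)*(-2) + W = (5*3)*(-2) + (-879 - 78*√17) = 15*(-2) + (-879 - 78*√17) = -30 + (-879 - 78*√17) = -909 - 78*√17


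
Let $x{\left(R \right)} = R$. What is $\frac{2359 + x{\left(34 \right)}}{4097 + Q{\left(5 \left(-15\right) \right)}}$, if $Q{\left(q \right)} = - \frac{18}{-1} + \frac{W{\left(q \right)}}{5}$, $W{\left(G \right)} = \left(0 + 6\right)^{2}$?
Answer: $\frac{11965}{20611} \approx 0.58051$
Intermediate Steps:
$W{\left(G \right)} = 36$ ($W{\left(G \right)} = 6^{2} = 36$)
$Q{\left(q \right)} = \frac{126}{5}$ ($Q{\left(q \right)} = - \frac{18}{-1} + \frac{36}{5} = \left(-18\right) \left(-1\right) + 36 \cdot \frac{1}{5} = 18 + \frac{36}{5} = \frac{126}{5}$)
$\frac{2359 + x{\left(34 \right)}}{4097 + Q{\left(5 \left(-15\right) \right)}} = \frac{2359 + 34}{4097 + \frac{126}{5}} = \frac{2393}{\frac{20611}{5}} = 2393 \cdot \frac{5}{20611} = \frac{11965}{20611}$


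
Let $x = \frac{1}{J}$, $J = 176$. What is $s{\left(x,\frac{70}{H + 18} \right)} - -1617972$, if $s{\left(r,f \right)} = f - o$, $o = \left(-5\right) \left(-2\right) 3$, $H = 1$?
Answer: $\frac{30740968}{19} \approx 1.6179 \cdot 10^{6}$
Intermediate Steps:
$x = \frac{1}{176} \approx 0.0056818$
$o = 30$ ($o = 10 \cdot 3 = 30$)
$s{\left(r,f \right)} = -30 + f$ ($s{\left(r,f \right)} = f - 30 = -30 + f$)
$s{\left(x,\frac{70}{H + 18} \right)} - -1617972 = \left(-30 + \frac{70}{1 + 18}\right) - -1617972 = \left(-30 + \frac{70}{19}\right) + 1617972 = - \frac{500}{19} + 1617972 = \frac{30740968}{19}$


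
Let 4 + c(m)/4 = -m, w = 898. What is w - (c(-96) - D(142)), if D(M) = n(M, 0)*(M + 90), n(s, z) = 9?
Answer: 2618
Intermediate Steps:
c(m) = -16 - 4*m (c(m) = -16 + 4*(-m) = -16 - 4*m)
D(M) = 810 + 9*M (D(M) = 9*(M + 90) = 9*(90 + M) = 810 + 9*M)
w - (c(-96) - D(142)) = 898 - ((-16 - 4*(-96)) - (810 + 9*142)) = 898 - ((-16 + 384) - (810 + 1278)) = 898 - (368 - 1*2088) = 898 - (368 - 2088) = 898 - 1*(-1720) = 898 + 1720 = 2618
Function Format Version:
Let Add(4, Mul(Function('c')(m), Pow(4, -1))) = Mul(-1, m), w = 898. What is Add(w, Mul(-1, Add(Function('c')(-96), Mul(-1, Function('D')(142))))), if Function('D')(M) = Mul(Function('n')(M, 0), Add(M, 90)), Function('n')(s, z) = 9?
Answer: 2618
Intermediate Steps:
Function('c')(m) = Add(-16, Mul(-4, m)) (Function('c')(m) = Add(-16, Mul(4, Mul(-1, m))) = Add(-16, Mul(-4, m)))
Function('D')(M) = Add(810, Mul(9, M)) (Function('D')(M) = Mul(9, Add(M, 90)) = Mul(9, Add(90, M)) = Add(810, Mul(9, M)))
Add(w, Mul(-1, Add(Function('c')(-96), Mul(-1, Function('D')(142))))) = Add(898, Mul(-1, Add(Add(-16, Mul(-4, -96)), Mul(-1, Add(810, Mul(9, 142)))))) = Add(898, Mul(-1, Add(Add(-16, 384), Mul(-1, Add(810, 1278))))) = Add(898, Mul(-1, Add(368, Mul(-1, 2088)))) = Add(898, Mul(-1, Add(368, -2088))) = Add(898, Mul(-1, -1720)) = Add(898, 1720) = 2618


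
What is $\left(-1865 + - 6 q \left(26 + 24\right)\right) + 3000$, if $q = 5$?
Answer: $-365$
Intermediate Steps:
$\left(-1865 + - 6 q \left(26 + 24\right)\right) + 3000 = \left(-1865 + \left(-6\right) 5 \left(26 + 24\right)\right) + 3000 = \left(-1865 - 1500\right) + 3000 = -3365 + 3000 = -365$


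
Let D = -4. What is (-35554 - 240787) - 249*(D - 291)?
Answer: -202886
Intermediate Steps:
(-35554 - 240787) - 249*(D - 291) = (-35554 - 240787) - 249*(-4 - 291) = -276341 - 249*(-295) = -276341 - 1*(-73455) = -276341 + 73455 = -202886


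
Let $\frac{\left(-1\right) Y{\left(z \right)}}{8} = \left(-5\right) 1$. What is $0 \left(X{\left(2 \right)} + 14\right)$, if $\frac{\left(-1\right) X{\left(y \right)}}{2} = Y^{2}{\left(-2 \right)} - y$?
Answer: $0$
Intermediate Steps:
$Y{\left(z \right)} = 40$ ($Y{\left(z \right)} = - 8 \left(\left(-5\right) 1\right) = \left(-8\right) \left(-5\right) = 40$)
$X{\left(y \right)} = -3200 + 2 y$ ($X{\left(y \right)} = - 2 \left(40^{2} - y\right) = - 2 \left(1600 - y\right) = -3200 + 2 y$)
$0 \left(X{\left(2 \right)} + 14\right) = 0 \left(\left(-3200 + 2 \cdot 2\right) + 14\right) = 0 \left(\left(-3200 + 4\right) + 14\right) = 0 \left(-3196 + 14\right) = 0 \left(-3182\right) = 0$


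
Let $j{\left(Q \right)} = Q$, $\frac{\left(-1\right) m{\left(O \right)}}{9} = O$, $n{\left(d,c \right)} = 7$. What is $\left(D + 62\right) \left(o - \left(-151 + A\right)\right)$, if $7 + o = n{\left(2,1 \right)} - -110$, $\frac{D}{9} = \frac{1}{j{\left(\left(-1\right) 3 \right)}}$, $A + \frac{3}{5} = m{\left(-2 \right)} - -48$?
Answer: $\frac{57702}{5} \approx 11540.0$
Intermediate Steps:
$m{\left(O \right)} = - 9 O$
$A = \frac{327}{5}$ ($A = - \frac{3}{5} - -66 = - \frac{3}{5} + \left(18 + 48\right) = - \frac{3}{5} + 66 = \frac{327}{5} \approx 65.4$)
$D = -3$ ($D = \frac{9}{\left(-1\right) 3} = \frac{9}{-3} = 9 \left(- \frac{1}{3}\right) = -3$)
$o = 110$ ($o = -7 + \left(7 - -110\right) = -7 + \left(7 + 110\right) = -7 + 117 = 110$)
$\left(D + 62\right) \left(o - \left(-151 + A\right)\right) = \left(-3 + 62\right) \left(110 + \left(151 - \frac{327}{5}\right)\right) = 59 \left(110 + \left(151 - \frac{327}{5}\right)\right) = 59 \left(110 + \frac{428}{5}\right) = 59 \cdot \frac{978}{5} = \frac{57702}{5}$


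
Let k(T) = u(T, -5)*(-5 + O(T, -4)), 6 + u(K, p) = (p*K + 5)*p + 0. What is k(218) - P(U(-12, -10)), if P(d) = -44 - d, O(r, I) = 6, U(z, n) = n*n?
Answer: 5563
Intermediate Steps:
U(z, n) = n²
u(K, p) = -6 + p*(5 + K*p) (u(K, p) = -6 + ((p*K + 5)*p + 0) = -6 + ((K*p + 5)*p + 0) = -6 + ((5 + K*p)*p + 0) = -6 + (p*(5 + K*p) + 0) = -6 + p*(5 + K*p))
k(T) = -31 + 25*T (k(T) = (-6 + 5*(-5) + T*(-5)²)*(-5 + 6) = (-6 - 25 + T*25)*1 = (-6 - 25 + 25*T)*1 = (-31 + 25*T)*1 = -31 + 25*T)
k(218) - P(U(-12, -10)) = (-31 + 25*218) - (-44 - 1*(-10)²) = (-31 + 5450) - (-44 - 1*100) = 5419 - (-44 - 100) = 5419 - 1*(-144) = 5419 + 144 = 5563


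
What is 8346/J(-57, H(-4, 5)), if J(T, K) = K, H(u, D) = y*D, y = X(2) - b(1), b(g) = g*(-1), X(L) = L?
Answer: 2782/5 ≈ 556.40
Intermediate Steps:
b(g) = -g
y = 3 (y = 2 - (-1) = 2 - 1*(-1) = 2 + 1 = 3)
H(u, D) = 3*D
8346/J(-57, H(-4, 5)) = 8346/((3*5)) = 8346/15 = 8346*(1/15) = 2782/5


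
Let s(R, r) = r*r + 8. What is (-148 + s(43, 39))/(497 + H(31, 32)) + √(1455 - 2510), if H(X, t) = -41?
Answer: 1381/456 + I*√1055 ≈ 3.0285 + 32.481*I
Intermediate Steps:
s(R, r) = 8 + r² (s(R, r) = r² + 8 = 8 + r²)
(-148 + s(43, 39))/(497 + H(31, 32)) + √(1455 - 2510) = (-148 + (8 + 39²))/(497 - 41) + √(1455 - 2510) = (-148 + (8 + 1521))/456 + √(-1055) = (-148 + 1529)*(1/456) + I*√1055 = 1381*(1/456) + I*√1055 = 1381/456 + I*√1055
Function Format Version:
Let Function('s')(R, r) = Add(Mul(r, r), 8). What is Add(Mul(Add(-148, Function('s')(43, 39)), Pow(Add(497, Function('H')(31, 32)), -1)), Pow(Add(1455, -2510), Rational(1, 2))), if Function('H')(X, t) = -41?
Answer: Add(Rational(1381, 456), Mul(I, Pow(1055, Rational(1, 2)))) ≈ Add(3.0285, Mul(32.481, I))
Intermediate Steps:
Function('s')(R, r) = Add(8, Pow(r, 2)) (Function('s')(R, r) = Add(Pow(r, 2), 8) = Add(8, Pow(r, 2)))
Add(Mul(Add(-148, Function('s')(43, 39)), Pow(Add(497, Function('H')(31, 32)), -1)), Pow(Add(1455, -2510), Rational(1, 2))) = Add(Mul(Add(-148, Add(8, Pow(39, 2))), Pow(Add(497, -41), -1)), Pow(Add(1455, -2510), Rational(1, 2))) = Add(Mul(Add(-148, Add(8, 1521)), Pow(456, -1)), Pow(-1055, Rational(1, 2))) = Add(Mul(Add(-148, 1529), Rational(1, 456)), Mul(I, Pow(1055, Rational(1, 2)))) = Add(Mul(1381, Rational(1, 456)), Mul(I, Pow(1055, Rational(1, 2)))) = Add(Rational(1381, 456), Mul(I, Pow(1055, Rational(1, 2))))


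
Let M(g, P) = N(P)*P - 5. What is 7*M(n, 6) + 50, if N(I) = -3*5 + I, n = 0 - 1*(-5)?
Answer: -363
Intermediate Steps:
n = 5 (n = 0 + 5 = 5)
N(I) = -15 + I
M(g, P) = -5 + P*(-15 + P) (M(g, P) = (-15 + P)*P - 5 = P*(-15 + P) - 5 = -5 + P*(-15 + P))
7*M(n, 6) + 50 = 7*(-5 + 6*(-15 + 6)) + 50 = 7*(-5 + 6*(-9)) + 50 = 7*(-5 - 54) + 50 = 7*(-59) + 50 = -413 + 50 = -363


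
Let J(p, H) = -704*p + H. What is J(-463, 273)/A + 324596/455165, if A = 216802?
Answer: 218859264117/98680682330 ≈ 2.2179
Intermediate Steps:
J(p, H) = H - 704*p
J(-463, 273)/A + 324596/455165 = (273 - 704*(-463))/216802 + 324596/455165 = (273 + 325952)*(1/216802) + 324596*(1/455165) = 326225*(1/216802) + 324596/455165 = 326225/216802 + 324596/455165 = 218859264117/98680682330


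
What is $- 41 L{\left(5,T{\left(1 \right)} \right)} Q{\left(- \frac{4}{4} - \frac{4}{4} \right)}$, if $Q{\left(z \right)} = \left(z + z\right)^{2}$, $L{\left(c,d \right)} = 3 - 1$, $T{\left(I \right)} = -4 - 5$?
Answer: $-1312$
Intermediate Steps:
$T{\left(I \right)} = -9$
$L{\left(c,d \right)} = 2$ ($L{\left(c,d \right)} = 3 - 1 = 2$)
$Q{\left(z \right)} = 4 z^{2}$ ($Q{\left(z \right)} = \left(2 z\right)^{2} = 4 z^{2}$)
$- 41 L{\left(5,T{\left(1 \right)} \right)} Q{\left(- \frac{4}{4} - \frac{4}{4} \right)} = \left(-41\right) 2 \cdot 4 \left(- \frac{4}{4} - \frac{4}{4}\right)^{2} = - 82 \cdot 4 \left(\left(-4\right) \frac{1}{4} - 1\right)^{2} = - 82 \cdot 4 \left(-1 - 1\right)^{2} = - 82 \cdot 4 \left(-2\right)^{2} = - 82 \cdot 4 \cdot 4 = \left(-82\right) 16 = -1312$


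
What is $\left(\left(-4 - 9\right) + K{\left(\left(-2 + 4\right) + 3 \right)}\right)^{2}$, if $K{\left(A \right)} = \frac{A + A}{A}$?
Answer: $121$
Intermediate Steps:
$K{\left(A \right)} = 2$ ($K{\left(A \right)} = \frac{2 A}{A} = 2$)
$\left(\left(-4 - 9\right) + K{\left(\left(-2 + 4\right) + 3 \right)}\right)^{2} = \left(\left(-4 - 9\right) + 2\right)^{2} = \left(-13 + 2\right)^{2} = \left(-11\right)^{2} = 121$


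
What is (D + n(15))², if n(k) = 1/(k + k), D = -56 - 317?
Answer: 125193721/900 ≈ 1.3910e+5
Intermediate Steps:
D = -373
n(k) = 1/(2*k)
(D + n(15))² = (-373 + (½)/15)² = (-373 + (½)*(1/15))² = (-373 + 1/30)² = (-11189/30)² = 125193721/900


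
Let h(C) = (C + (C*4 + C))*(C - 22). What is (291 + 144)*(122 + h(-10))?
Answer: 888270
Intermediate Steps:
h(C) = 6*C*(-22 + C) (h(C) = (C + (4*C + C))*(-22 + C) = (C + 5*C)*(-22 + C) = (6*C)*(-22 + C) = 6*C*(-22 + C))
(291 + 144)*(122 + h(-10)) = (291 + 144)*(122 + 6*(-10)*(-22 - 10)) = 435*(122 + 6*(-10)*(-32)) = 435*(122 + 1920) = 435*2042 = 888270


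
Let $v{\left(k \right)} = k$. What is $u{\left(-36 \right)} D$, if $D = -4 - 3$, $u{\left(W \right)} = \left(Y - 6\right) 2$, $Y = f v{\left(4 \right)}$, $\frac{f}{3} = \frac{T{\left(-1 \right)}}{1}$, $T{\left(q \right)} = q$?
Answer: $252$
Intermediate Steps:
$f = -3$ ($f = 3 \left(- 1^{-1}\right) = 3 \left(\left(-1\right) 1\right) = 3 \left(-1\right) = -3$)
$Y = -12$ ($Y = \left(-3\right) 4 = -12$)
$u{\left(W \right)} = -36$ ($u{\left(W \right)} = \left(-12 - 6\right) 2 = \left(-18\right) 2 = -36$)
$D = -7$
$u{\left(-36 \right)} D = \left(-36\right) \left(-7\right) = 252$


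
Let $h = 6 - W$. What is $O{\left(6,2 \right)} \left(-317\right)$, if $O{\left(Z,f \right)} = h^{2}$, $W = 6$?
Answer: $0$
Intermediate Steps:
$h = 0$ ($h = 6 - 6 = 0$)
$O{\left(Z,f \right)} = 0$ ($O{\left(Z,f \right)} = 0^{2} = 0$)
$O{\left(6,2 \right)} \left(-317\right) = 0 \left(-317\right) = 0$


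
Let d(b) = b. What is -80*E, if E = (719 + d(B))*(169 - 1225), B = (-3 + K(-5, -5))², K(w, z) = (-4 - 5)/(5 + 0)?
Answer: 313437696/5 ≈ 6.2688e+7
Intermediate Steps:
K(w, z) = -9/5
B = 576/25 (B = (-3 - 9/5)² = (-24/5)² = 576/25 ≈ 23.040)
E = -19589856/25 (E = (719 + 576/25)*(169 - 1225) = (18551/25)*(-1056) = -19589856/25 ≈ -7.8359e+5)
-80*E = -80*(-19589856/25) = 313437696/5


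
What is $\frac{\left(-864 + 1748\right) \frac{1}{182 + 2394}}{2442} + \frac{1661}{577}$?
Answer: $\frac{2612295845}{907417896} \approx 2.8788$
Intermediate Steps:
$\frac{\left(-864 + 1748\right) \frac{1}{182 + 2394}}{2442} + \frac{1661}{577} = \frac{884}{2576} \cdot \frac{1}{2442} + 1661 \cdot \frac{1}{577} = 884 \cdot \frac{1}{2576} \cdot \frac{1}{2442} + \frac{1661}{577} = \frac{221}{644} \cdot \frac{1}{2442} + \frac{1661}{577} = \frac{221}{1572648} + \frac{1661}{577} = \frac{2612295845}{907417896}$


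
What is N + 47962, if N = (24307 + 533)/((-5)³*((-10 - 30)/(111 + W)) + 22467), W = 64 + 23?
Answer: 106801027306/2226733 ≈ 47963.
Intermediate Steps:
W = 87
N = 2459160/2226733 (N = (24307 + 533)/((-5)³*((-10 - 30)/(111 + 87)) + 22467) = 24840/(-(-5000)/198 + 22467) = 24840/(-125*(-20/99) + 22467) = 24840/(2500/99 + 22467) = 24840/(2226733/99) = 24840*(99/2226733) = 2459160/2226733 ≈ 1.1044)
N + 47962 = 2459160/2226733 + 47962 = 106801027306/2226733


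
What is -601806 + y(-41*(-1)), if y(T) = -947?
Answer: -602753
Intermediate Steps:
-601806 + y(-41*(-1)) = -601806 - 947 = -602753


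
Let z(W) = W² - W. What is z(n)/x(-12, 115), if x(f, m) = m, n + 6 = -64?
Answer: 994/23 ≈ 43.217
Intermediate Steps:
n = -70 (n = -6 - 64 = -70)
z(n)/x(-12, 115) = -70*(-1 - 70)/115 = -70*(-71)*(1/115) = 4970*(1/115) = 994/23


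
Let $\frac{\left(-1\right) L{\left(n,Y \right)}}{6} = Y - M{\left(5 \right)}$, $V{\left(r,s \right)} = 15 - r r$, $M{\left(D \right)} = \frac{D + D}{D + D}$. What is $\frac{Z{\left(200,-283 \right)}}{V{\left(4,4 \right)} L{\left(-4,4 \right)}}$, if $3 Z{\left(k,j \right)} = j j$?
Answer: $\frac{80089}{54} \approx 1483.1$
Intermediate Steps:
$M{\left(D \right)} = 1$ ($M{\left(D \right)} = \frac{2 D}{2 D} = 2 D \frac{1}{2 D} = 1$)
$Z{\left(k,j \right)} = \frac{j^{2}}{3}$ ($Z{\left(k,j \right)} = \frac{j j}{3} = \frac{j^{2}}{3}$)
$V{\left(r,s \right)} = 15 - r^{2}$
$L{\left(n,Y \right)} = 6 - 6 Y$ ($L{\left(n,Y \right)} = - 6 \left(Y - 1\right) = - 6 \left(-1 + Y\right) = 6 - 6 Y$)
$\frac{Z{\left(200,-283 \right)}}{V{\left(4,4 \right)} L{\left(-4,4 \right)}} = \frac{\frac{1}{3} \left(-283\right)^{2}}{\left(15 - 4^{2}\right) \left(6 - 24\right)} = \frac{\frac{1}{3} \cdot 80089}{\left(15 - 16\right) \left(6 - 24\right)} = \frac{80089}{3 \left(15 - 16\right) \left(-18\right)} = \frac{80089}{3 \left(\left(-1\right) \left(-18\right)\right)} = \frac{80089}{3 \cdot 18} = \frac{80089}{3} \cdot \frac{1}{18} = \frac{80089}{54}$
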